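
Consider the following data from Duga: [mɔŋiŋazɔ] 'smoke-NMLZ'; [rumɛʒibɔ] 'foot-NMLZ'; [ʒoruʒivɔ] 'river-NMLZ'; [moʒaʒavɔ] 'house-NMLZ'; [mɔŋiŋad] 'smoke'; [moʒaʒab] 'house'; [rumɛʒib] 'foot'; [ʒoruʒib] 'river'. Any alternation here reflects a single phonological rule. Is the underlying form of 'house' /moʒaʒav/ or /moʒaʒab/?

/moʒaʒav/

The stem for 'house' ends in [v] in [moʒaʒavɔ] but [b] in [moʒaʒab].
If /b/ were underlying and a rule turned it into [v] before the NMLZ suffix, 'foot' would also alternate; but it has [b] in both [rumɛʒibɔ] and [rumɛʒib].
So /v/ is underlying, and a rule of word-final hardening — voiced fricatives become stops word-finally — gives [b].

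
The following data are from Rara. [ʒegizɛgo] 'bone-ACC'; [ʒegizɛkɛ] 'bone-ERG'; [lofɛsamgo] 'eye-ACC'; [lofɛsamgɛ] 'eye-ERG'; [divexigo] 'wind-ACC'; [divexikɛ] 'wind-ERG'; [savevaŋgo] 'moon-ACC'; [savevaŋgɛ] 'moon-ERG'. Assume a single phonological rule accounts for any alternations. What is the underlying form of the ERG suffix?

/-kɛ/

The ERG morpheme has two allomorphs, [-gɛ] and [-kɛ].
The ACC suffix, which begins with [g], is invariant after every stem; so [g] is not altered by any rule here.
So the underlying form is /-kɛ/, and voiceless stops become voiced after a nasal.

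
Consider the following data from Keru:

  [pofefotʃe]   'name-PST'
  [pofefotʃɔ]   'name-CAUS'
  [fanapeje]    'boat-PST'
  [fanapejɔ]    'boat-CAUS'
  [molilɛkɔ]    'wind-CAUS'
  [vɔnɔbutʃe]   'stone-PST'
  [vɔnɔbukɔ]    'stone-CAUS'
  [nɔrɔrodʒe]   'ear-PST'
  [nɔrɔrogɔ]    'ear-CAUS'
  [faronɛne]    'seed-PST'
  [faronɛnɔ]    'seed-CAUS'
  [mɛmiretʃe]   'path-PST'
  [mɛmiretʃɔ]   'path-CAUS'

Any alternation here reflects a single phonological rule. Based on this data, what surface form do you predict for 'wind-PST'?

The root 'stone' surfaces as [vɔnɔbutʃe] and [vɔnɔbukɔ], with a stem-final [tʃ] ~ [k] alternation.
If /tʃ/ were underlying and a rule turned it into [k] before the CAUS suffix, 'name' would also alternate; but it has [tʃ] in both [pofefotʃe] and [pofefotʃɔ].
Therefore /k/ is basic and [tʃ] is derived by palatalization before a front vowel (/k/ and /g/ become palato-alveolar [tʃ] and [dʒ] before a front vowel).
From [molilɛkɔ] the stem 'wind' is /molilɛk/; before a front vowel this yields [molilɛtʃe].

[molilɛtʃe]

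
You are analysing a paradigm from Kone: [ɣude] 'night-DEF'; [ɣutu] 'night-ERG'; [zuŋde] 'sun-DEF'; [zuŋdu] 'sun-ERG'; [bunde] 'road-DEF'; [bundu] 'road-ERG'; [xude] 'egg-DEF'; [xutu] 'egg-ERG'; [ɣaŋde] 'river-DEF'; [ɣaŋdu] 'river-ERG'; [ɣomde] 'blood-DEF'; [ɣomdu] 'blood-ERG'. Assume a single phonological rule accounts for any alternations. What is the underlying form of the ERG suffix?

/-tu/

The ERG morpheme has two allomorphs, [-du] and [-tu].
The DEF suffix, which begins with [d], is invariant after every stem; so [d] is not altered by any rule here.
The ERG suffix is therefore /-tu/ underlyingly, with post-nasal voicing: voiceless stops become voiced after a nasal.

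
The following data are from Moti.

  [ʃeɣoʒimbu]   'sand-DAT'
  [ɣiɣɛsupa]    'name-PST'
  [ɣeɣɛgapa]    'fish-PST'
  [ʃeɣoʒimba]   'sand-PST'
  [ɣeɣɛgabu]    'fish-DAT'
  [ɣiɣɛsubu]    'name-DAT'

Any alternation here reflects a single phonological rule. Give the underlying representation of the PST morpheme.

The PST suffix surfaces as [-ba] and [-pa], depending on the final segment of the stem.
By contrast the DAT suffix keeps its initial [b] throughout — that segment must be underlying.
So the underlying form is /-pa/, and voiceless stops become voiced after a nasal.

/-pa/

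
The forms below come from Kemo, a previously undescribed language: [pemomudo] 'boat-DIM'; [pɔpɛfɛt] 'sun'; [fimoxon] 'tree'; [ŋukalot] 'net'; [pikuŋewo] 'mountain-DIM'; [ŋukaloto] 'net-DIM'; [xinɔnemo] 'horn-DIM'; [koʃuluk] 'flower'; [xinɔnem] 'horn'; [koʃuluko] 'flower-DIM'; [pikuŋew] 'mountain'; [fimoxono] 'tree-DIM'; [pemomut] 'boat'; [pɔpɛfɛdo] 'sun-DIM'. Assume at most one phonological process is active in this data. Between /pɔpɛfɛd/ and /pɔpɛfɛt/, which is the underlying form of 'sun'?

The stem for 'sun' ends in [t] in [pɔpɛfɛt] but [d] in [pɔpɛfɛdo].
The stem 'net' ([ŋukalot], [ŋukaloto]) shows [t] unchanged in both environments, so [t] cannot be basic with [d] derived before the DIM suffix.
Therefore /d/ is basic and [t] is derived by word-final obstruent devoicing (voiced obstruents become voiceless word-finally).

/pɔpɛfɛd/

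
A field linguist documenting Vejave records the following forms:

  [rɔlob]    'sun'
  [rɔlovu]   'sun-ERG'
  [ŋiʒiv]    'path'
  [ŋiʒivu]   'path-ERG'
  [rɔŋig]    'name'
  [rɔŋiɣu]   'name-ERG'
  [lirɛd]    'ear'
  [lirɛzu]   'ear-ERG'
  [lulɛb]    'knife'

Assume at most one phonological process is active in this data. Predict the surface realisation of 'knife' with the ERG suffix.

[lulɛvu]

The stem for 'sun' ends in [b] in [rɔlob] but [v] in [rɔlovu].
But 'path' keeps [v] in both environments ([ŋiʒiv], [ŋiʒivu]), so there is no rule changing /v/ to [b] in isolation.
The alternation reflects intervocalic spirantization: voiced stops become fricatives between vowels. /b/ is underlying.
The one attested form of 'knife', [lulɛb], shows underlying /lulɛb/. Applying the same rule between vowels gives [lulɛvu].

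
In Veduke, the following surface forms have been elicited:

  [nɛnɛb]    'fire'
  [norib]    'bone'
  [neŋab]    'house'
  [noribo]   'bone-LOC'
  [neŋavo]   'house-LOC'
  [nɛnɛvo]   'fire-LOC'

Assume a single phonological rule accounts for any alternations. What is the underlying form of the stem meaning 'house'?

/neŋav/

In [neŋab] and [neŋavo] the final segment of 'house' alternates: [b] ~ [v].
The stem 'bone' ([norib], [noribo]) shows [b] unchanged in both environments, so [b] cannot be basic with [v] derived before the LOC suffix.
So /v/ is underlying, and a rule of word-final hardening — voiced fricatives become stops word-finally — gives [b].
So 'house' = /neŋav/.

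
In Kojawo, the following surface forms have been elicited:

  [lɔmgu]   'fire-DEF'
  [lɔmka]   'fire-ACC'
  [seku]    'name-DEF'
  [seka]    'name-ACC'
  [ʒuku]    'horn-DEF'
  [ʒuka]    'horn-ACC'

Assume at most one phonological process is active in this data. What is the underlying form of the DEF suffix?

/-gu/

The DEF suffix surfaces as [-gu] and [-ku], depending on the final segment of the stem.
By contrast the ACC suffix keeps its initial [k] throughout — that segment must be underlying.
The DEF suffix is therefore /-gu/ underlyingly, with post-vocalic devoicing: voiced stops become voiceless after a vowel.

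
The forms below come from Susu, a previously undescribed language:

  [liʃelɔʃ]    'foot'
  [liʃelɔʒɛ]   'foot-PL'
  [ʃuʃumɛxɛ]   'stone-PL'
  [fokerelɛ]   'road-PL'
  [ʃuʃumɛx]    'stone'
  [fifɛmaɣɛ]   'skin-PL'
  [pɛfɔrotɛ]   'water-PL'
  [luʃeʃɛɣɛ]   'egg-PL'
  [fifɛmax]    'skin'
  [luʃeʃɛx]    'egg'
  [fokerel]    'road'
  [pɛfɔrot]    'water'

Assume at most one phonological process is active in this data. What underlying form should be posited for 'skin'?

'skin' shows [ɣ] ~ [x] at the end of the stem ([fifɛmaɣɛ] vs [fifɛmax]).
Compare 'stone', with invariant [x] in [ʃuʃumɛxɛ] and [ʃuʃumɛx]: an analysis with underlying /x/ and a rule producing [ɣ] before the PL suffix would wrongly predict alternation here too.
So /ɣ/ is underlying, and a rule of word-final obstruent devoicing — voiced obstruents become voiceless word-finally — gives [x].

/fifɛmaɣ/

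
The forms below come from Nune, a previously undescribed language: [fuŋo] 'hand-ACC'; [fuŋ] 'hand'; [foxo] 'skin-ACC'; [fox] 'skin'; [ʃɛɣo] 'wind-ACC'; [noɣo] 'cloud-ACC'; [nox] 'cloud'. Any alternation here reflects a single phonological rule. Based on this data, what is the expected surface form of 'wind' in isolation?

[ʃɛx]

The stem for 'cloud' ends in [ɣ] in [noɣo] but [x] in [nox].
But 'skin' keeps [x] in both environments ([foxo], [fox]), so there is no rule changing /x/ to [ɣ] before the ACC suffix.
The alternation reflects word-final obstruent devoicing: voiced obstruents become voiceless word-finally. /ɣ/ is underlying.
From [ʃɛɣo] the stem 'wind' is /ʃɛɣ/; word-finally this yields [ʃɛx].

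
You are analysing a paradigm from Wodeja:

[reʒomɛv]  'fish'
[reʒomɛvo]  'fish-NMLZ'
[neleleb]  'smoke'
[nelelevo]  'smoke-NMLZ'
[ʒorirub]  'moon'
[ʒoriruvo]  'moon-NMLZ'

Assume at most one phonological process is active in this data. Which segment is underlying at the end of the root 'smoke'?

The stem for 'smoke' ends in [b] in [neleleb] but [v] in [nelelevo].
Compare 'fish', with invariant [v] in [reʒomɛv] and [reʒomɛvo]: an analysis with underlying /v/ and a rule producing [b] in isolation would wrongly predict alternation here too.
The underlying segment must be /b/; voiced stops become fricatives between vowels, yielding [v] there.

/b/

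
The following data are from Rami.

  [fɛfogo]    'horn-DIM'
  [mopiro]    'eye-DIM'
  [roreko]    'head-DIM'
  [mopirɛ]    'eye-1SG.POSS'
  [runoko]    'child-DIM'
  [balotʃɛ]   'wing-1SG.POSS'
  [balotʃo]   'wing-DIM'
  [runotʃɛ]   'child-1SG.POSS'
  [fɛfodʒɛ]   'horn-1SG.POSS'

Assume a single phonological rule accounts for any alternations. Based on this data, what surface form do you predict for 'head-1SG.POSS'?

In [runotʃɛ] and [runoko] the final segment of 'child' alternates: [tʃ] ~ [k].
But 'wing' keeps [tʃ] in both environments ([balotʃɛ], [balotʃo]), so there is no rule changing /tʃ/ to [k] before the DIM suffix.
Therefore /k/ is basic and [tʃ] is derived by palatalization before a front vowel (/k/ and /g/ become palato-alveolar [tʃ] and [dʒ] before a front vowel).
From [roreko] the stem 'head' is /rorek/; before a front vowel this yields [roretʃɛ].

[roretʃɛ]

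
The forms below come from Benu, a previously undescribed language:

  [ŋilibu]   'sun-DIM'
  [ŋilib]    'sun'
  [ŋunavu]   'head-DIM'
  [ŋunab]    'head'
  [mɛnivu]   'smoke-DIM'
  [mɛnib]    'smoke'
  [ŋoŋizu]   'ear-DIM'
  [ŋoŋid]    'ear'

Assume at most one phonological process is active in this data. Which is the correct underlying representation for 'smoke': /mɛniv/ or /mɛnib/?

'smoke' shows [v] ~ [b] at the end of the stem ([mɛnivu] vs [mɛnib]).
But 'sun' keeps [b] in both environments ([ŋilibu], [ŋilib]), so there is no rule changing /b/ to [v] before the DIM suffix.
The underlying segment must be /v/; voiced fricatives become stops word-finally, yielding [b] there.

/mɛniv/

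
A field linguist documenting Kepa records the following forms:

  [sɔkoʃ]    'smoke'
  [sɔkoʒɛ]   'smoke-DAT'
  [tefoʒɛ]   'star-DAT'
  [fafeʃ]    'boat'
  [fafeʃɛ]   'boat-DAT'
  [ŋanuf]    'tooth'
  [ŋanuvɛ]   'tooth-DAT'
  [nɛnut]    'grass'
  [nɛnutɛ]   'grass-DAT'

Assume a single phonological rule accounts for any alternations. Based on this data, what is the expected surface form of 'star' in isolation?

[tefoʃ]

In [sɔkoʃ] and [sɔkoʒɛ] the final segment of 'smoke' alternates: [ʃ] ~ [ʒ].
If /ʃ/ were underlying and a rule turned it into [ʒ] before the DAT suffix, 'boat' would also alternate; but it has [ʃ] in both [fafeʃ] and [fafeʃɛ].
The alternation reflects word-final obstruent devoicing: voiced obstruents become voiceless word-finally. /ʒ/ is underlying.
From [tefoʒɛ] the stem 'star' is /tefoʒ/; word-finally this yields [tefoʃ].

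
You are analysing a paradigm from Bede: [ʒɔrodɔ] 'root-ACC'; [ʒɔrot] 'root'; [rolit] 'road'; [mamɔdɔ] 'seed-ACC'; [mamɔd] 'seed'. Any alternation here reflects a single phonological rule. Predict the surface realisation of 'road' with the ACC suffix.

'root' shows [d] ~ [t] at the end of the stem ([ʒɔrodɔ] vs [ʒɔrot]).
The stem 'seed' ([mamɔdɔ], [mamɔd]) shows [d] unchanged in both environments, so [d] cannot be basic with [t] derived in isolation.
Therefore /t/ is basic and [d] is derived by intervocalic voicing (voiceless stops become voiced between vowels).
From [rolit] the stem 'road' is /rolit/; between vowels this yields [rolidɔ].

[rolidɔ]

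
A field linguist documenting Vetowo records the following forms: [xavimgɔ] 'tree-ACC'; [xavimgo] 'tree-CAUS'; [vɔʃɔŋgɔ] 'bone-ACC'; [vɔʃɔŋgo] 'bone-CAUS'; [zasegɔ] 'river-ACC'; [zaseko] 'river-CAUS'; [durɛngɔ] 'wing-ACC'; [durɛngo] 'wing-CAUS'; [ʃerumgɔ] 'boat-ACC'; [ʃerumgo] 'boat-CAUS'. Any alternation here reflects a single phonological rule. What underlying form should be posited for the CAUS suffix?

/-ko/

The CAUS suffix surfaces as [-go] and [-ko], depending on the final segment of the stem.
By contrast the ACC suffix keeps its initial [g] throughout — that segment must be underlying.
The CAUS suffix is therefore /-ko/ underlyingly, with post-nasal voicing: voiceless stops become voiced after a nasal.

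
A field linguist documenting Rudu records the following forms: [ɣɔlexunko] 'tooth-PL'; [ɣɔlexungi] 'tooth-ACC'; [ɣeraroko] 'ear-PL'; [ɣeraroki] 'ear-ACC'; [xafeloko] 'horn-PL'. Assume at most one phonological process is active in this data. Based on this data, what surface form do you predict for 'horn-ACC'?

The ACC morpheme has two allomorphs, [-gi] and [-ki].
By contrast the PL suffix keeps its initial [k] throughout — that segment must be underlying.
So the underlying form is /-gi/, and voiced stops become voiceless after a vowel.
After 'horn', which ends in a vowel, the suffix surfaces as [-ki], giving [xafeloki].

[xafeloki]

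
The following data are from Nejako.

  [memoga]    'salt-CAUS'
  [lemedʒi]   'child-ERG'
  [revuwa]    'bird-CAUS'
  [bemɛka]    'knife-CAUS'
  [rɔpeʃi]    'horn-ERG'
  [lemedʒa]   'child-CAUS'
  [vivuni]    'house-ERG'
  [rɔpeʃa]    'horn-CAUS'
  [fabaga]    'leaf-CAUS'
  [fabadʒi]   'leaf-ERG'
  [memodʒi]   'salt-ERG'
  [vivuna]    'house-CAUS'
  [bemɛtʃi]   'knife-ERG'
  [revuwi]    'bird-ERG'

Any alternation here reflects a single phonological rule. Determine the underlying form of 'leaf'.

The root 'leaf' surfaces as [fabadʒi] and [fabaga], with a stem-final [dʒ] ~ [g] alternation.
If /dʒ/ were underlying and a rule turned it into [g] before the CAUS suffix, 'child' would also alternate; but it has [dʒ] in both [lemedʒi] and [lemedʒa].
So /g/ is underlying, and a rule of palatalization before a front vowel — /k/ and /g/ become palato-alveolar [tʃ] and [dʒ] before a front vowel — gives [dʒ].
Hence 'leaf' is /fabag/ underlyingly.

/fabag/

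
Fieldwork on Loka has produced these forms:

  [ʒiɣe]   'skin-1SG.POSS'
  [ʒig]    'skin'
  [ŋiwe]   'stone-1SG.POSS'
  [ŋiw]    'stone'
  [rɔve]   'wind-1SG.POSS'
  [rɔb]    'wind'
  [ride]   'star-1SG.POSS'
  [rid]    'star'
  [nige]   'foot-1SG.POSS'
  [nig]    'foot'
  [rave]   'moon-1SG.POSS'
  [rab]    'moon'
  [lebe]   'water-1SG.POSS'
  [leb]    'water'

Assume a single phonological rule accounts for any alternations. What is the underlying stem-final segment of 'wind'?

The stem for 'wind' ends in [v] in [rɔve] but [b] in [rɔb].
But 'water' keeps [b] in both environments ([lebe], [leb]), so there is no rule changing /b/ to [v] before the 1SG.POSS suffix.
The alternation reflects word-final hardening: voiced fricatives become stops word-finally. /v/ is underlying.

/v/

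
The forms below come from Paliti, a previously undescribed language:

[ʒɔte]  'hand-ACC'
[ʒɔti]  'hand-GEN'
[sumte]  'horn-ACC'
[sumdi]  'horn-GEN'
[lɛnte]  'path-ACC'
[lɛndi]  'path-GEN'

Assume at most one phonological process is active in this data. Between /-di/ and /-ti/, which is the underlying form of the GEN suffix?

The GEN morpheme has two allomorphs, [-di] and [-ti].
By contrast the ACC suffix keeps its initial [t] throughout — that segment must be underlying.
The GEN suffix is therefore /-di/ underlyingly, with post-vocalic devoicing: voiced stops become voiceless after a vowel.

/-di/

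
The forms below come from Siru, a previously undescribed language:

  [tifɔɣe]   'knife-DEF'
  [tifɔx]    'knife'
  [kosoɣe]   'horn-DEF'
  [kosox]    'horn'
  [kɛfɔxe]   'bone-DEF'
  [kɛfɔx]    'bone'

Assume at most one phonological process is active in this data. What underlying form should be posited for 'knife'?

In [tifɔɣe] and [tifɔx] the final segment of 'knife' alternates: [ɣ] ~ [x].
If /x/ were underlying and a rule turned it into [ɣ] before the DEF suffix, 'bone' would also alternate; but it has [x] in both [kɛfɔxe] and [kɛfɔx].
Therefore /ɣ/ is basic and [x] is derived by word-final obstruent devoicing (voiced obstruents become voiceless word-finally).
Hence 'knife' is /tifɔɣ/ underlyingly.

/tifɔɣ/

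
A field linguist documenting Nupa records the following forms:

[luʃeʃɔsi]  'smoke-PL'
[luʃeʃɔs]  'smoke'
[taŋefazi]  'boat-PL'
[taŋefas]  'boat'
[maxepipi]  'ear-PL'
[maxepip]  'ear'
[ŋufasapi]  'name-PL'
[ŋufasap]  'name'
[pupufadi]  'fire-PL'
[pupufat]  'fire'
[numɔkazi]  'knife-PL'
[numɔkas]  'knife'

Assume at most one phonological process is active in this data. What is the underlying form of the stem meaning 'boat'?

/taŋefaz/

In [taŋefazi] and [taŋefas] the final segment of 'boat' alternates: [z] ~ [s].
Compare 'smoke', with invariant [s] in [luʃeʃɔsi] and [luʃeʃɔs]: an analysis with underlying /s/ and a rule producing [z] before the PL suffix would wrongly predict alternation here too.
Therefore /z/ is basic and [s] is derived by word-final obstruent devoicing (voiced obstruents become voiceless word-finally).
The underlying form of 'boat' is therefore /taŋefaz/.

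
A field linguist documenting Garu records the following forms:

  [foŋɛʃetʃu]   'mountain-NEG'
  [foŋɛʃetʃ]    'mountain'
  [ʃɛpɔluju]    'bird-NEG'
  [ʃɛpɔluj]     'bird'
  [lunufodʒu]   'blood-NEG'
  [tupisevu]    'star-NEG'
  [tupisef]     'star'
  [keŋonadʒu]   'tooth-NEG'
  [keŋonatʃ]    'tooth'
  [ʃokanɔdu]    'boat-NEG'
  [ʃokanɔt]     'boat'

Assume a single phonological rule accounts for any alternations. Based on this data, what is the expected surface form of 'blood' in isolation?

[lunufotʃ]

The stem for 'tooth' ends in [dʒ] in [keŋonadʒu] but [tʃ] in [keŋonatʃ].
The stem 'mountain' ([foŋɛʃetʃu], [foŋɛʃetʃ]) shows [tʃ] unchanged in both environments, so [tʃ] cannot be basic with [dʒ] derived before the NEG suffix.
The underlying segment must be /dʒ/; voiced obstruents become voiceless word-finally, yielding [tʃ] there.
The one attested form of 'blood', [lunufodʒu], shows underlying /lunufodʒ/. Applying the same rule word-finally gives [lunufotʃ].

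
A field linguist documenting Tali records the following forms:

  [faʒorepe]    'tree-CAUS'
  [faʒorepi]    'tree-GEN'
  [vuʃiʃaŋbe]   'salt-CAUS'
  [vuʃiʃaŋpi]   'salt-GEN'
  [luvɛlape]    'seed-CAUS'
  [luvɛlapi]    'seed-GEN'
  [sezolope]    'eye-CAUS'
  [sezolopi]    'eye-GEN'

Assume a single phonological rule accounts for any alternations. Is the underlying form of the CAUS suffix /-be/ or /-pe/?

The CAUS morpheme has two allomorphs, [-be] and [-pe].
By contrast the GEN suffix keeps its initial [p] throughout — that segment must be underlying.
So the underlying form is /-be/, and voiced stops become voiceless after a vowel.

/-be/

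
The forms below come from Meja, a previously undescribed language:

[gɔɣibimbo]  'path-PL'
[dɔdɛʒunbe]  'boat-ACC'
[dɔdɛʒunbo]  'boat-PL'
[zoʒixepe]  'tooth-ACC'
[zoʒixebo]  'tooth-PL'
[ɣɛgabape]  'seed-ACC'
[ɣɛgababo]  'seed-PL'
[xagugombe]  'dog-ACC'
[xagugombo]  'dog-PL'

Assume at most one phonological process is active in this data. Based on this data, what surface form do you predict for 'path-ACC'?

[gɔɣibimbe]

The ACC morpheme has two allomorphs, [-be] and [-pe].
The PL suffix, which begins with [b], is invariant after every stem; so [b] is not altered by any rule here.
So the underlying form is /-pe/, and voiceless stops become voiced after a nasal.
After 'path', which ends in a nasal, the suffix surfaces as [-be], giving [gɔɣibimbe].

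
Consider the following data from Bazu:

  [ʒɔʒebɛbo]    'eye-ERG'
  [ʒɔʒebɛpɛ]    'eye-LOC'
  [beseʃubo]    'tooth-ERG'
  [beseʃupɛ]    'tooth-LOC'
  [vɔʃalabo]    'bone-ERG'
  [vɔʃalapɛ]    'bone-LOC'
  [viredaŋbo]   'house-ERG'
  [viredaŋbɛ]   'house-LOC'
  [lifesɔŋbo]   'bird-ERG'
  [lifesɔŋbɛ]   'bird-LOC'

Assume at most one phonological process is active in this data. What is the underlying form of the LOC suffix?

/-pɛ/

The LOC morpheme has two allomorphs, [-bɛ] and [-pɛ].
The ERG suffix, which begins with [b], is invariant after every stem; so [b] is not altered by any rule here.
The LOC suffix is therefore /-pɛ/ underlyingly, with post-nasal voicing: voiceless stops become voiced after a nasal.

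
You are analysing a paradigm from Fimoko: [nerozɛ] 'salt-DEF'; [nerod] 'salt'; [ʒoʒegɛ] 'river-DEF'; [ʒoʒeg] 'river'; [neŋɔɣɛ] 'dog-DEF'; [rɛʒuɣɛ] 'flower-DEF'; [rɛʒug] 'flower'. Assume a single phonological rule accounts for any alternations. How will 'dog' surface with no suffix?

[neŋɔg]

'flower' shows [ɣ] ~ [g] at the end of the stem ([rɛʒuɣɛ] vs [rɛʒug]).
The stem 'river' ([ʒoʒegɛ], [ʒoʒeg]) shows [g] unchanged in both environments, so [g] cannot be basic with [ɣ] derived before the DEF suffix.
The alternation reflects word-final hardening: voiced fricatives become stops word-finally. /ɣ/ is underlying.
From [neŋɔɣɛ] the stem 'dog' is /neŋɔɣ/; word-finally this yields [neŋɔg].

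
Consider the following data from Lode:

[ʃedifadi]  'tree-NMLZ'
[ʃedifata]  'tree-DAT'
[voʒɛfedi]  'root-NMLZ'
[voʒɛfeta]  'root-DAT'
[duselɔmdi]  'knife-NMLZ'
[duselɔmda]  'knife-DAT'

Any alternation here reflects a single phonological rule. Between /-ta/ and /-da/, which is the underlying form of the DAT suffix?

/-ta/

The DAT suffix surfaces as [-da] and [-ta], depending on the final segment of the stem.
By contrast the NMLZ suffix keeps its initial [d] throughout — that segment must be underlying.
The DAT suffix is therefore /-ta/ underlyingly, with post-nasal voicing: voiceless stops become voiced after a nasal.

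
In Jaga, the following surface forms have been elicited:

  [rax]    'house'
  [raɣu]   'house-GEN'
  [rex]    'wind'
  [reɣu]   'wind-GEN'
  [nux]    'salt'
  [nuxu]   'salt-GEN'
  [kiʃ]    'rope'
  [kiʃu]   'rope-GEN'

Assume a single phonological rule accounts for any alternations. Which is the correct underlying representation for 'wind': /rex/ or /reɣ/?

The root 'wind' surfaces as [rex] and [reɣu], with a stem-final [x] ~ [ɣ] alternation.
The stem 'salt' ([nux], [nuxu]) shows [x] unchanged in both environments, so [x] cannot be basic with [ɣ] derived before the GEN suffix.
So /ɣ/ is underlying, and a rule of word-final obstruent devoicing — voiced obstruents become voiceless word-finally — gives [x].

/reɣ/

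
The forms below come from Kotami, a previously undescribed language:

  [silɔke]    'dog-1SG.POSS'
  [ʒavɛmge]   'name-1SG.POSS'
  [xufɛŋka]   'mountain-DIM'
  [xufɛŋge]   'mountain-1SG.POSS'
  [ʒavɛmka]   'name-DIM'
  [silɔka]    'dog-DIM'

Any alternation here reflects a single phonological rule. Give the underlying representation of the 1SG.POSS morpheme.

The 1SG.POSS suffix surfaces as [-ge] and [-ke], depending on the final segment of the stem.
By contrast the DIM suffix keeps its initial [k] throughout — that segment must be underlying.
The 1SG.POSS suffix is therefore /-ge/ underlyingly, with post-vocalic devoicing: voiced stops become voiceless after a vowel.

/-ge/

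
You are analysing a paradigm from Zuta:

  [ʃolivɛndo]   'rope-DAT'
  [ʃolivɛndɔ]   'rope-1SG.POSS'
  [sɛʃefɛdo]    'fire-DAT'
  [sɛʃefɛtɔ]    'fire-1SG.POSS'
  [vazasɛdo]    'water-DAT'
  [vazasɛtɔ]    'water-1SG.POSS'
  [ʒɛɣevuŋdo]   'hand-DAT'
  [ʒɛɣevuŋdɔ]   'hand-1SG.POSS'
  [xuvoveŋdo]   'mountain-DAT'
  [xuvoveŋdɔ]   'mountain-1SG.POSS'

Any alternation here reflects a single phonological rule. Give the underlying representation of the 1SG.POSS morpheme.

/-tɔ/

The 1SG.POSS morpheme has two allomorphs, [-dɔ] and [-tɔ].
By contrast the DAT suffix keeps its initial [d] throughout — that segment must be underlying.
So the underlying form is /-tɔ/, and voiceless stops become voiced after a nasal.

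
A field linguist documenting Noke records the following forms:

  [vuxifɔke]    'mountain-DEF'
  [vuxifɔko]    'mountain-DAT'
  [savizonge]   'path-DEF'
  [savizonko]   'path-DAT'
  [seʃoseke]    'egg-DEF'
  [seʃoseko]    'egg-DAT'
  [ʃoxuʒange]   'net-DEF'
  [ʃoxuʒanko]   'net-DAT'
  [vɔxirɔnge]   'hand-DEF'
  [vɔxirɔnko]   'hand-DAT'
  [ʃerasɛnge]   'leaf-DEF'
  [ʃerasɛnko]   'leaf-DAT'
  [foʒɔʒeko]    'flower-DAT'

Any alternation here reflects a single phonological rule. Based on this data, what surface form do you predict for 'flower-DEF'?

The DEF suffix surfaces as [-ge] and [-ke], depending on the final segment of the stem.
The DAT suffix, which begins with [k], is invariant after every stem; so [k] is not altered by any rule here.
The DEF suffix is therefore /-ge/ underlyingly, with post-vocalic devoicing: voiced stops become voiceless after a vowel.
After 'flower', which ends in a vowel, the suffix surfaces as [-ke], giving [foʒɔʒeke].

[foʒɔʒeke]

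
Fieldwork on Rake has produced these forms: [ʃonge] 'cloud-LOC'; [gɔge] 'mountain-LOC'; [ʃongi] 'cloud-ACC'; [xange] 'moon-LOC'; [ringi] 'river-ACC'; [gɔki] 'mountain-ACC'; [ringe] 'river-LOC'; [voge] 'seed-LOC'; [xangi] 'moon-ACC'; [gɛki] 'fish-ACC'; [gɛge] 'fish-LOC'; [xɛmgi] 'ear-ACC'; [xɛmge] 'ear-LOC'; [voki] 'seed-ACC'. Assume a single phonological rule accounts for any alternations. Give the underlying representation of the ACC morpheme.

/-ki/

The ACC suffix surfaces as [-gi] and [-ki], depending on the final segment of the stem.
By contrast the LOC suffix keeps its initial [g] throughout — that segment must be underlying.
So the underlying form is /-ki/, and voiceless stops become voiced after a nasal.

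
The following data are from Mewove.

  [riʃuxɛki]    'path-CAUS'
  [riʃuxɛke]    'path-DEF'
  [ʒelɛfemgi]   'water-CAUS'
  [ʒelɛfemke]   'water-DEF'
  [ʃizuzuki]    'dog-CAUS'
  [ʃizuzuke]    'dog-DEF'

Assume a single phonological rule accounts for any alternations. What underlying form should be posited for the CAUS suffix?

/-gi/

The CAUS morpheme has two allomorphs, [-gi] and [-ki].
The DEF suffix, which begins with [k], is invariant after every stem; so [k] is not altered by any rule here.
The CAUS suffix is therefore /-gi/ underlyingly, with post-vocalic devoicing: voiced stops become voiceless after a vowel.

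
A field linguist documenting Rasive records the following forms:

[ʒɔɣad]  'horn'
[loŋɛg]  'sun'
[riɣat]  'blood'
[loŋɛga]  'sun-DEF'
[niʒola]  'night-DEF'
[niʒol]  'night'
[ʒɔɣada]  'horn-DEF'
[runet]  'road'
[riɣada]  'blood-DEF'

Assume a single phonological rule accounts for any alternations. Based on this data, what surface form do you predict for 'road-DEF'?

The root 'blood' surfaces as [riɣada] and [riɣat], with a stem-final [d] ~ [t] alternation.
Compare 'horn', with invariant [d] in [ʒɔɣada] and [ʒɔɣad]: an analysis with underlying /d/ and a rule producing [t] in isolation would wrongly predict alternation here too.
The alternation reflects intervocalic voicing: voiceless stops become voiced between vowels. /t/ is underlying.
The one attested form of 'road', [runet], shows underlying /runet/. Applying the same rule between vowels gives [runeda].

[runeda]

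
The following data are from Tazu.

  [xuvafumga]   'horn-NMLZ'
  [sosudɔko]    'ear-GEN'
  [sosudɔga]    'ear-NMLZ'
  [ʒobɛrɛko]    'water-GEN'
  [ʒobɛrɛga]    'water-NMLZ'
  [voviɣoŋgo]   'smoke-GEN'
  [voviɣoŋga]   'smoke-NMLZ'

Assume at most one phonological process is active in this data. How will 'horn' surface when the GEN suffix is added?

[xuvafumgo]

The GEN suffix surfaces as [-go] and [-ko], depending on the final segment of the stem.
By contrast the NMLZ suffix keeps its initial [g] throughout — that segment must be underlying.
So the underlying form is /-ko/, and voiceless stops become voiced after a nasal.
After 'horn', which ends in a nasal, the suffix surfaces as [-go], giving [xuvafumgo].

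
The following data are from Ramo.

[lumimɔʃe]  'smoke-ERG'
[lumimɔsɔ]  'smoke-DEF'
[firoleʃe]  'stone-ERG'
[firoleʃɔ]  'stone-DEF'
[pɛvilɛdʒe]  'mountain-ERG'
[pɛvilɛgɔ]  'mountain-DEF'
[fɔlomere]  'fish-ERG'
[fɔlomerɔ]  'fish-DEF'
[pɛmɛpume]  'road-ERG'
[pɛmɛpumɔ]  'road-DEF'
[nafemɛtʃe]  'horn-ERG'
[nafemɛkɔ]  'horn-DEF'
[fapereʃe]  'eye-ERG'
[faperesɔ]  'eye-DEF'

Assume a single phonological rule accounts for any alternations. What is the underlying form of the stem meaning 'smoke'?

/lumimɔs/

The stem for 'smoke' ends in [ʃ] in [lumimɔʃe] but [s] in [lumimɔsɔ].
If /ʃ/ were underlying and a rule turned it into [s] before the DEF suffix, 'stone' would also alternate; but it has [ʃ] in both [firoleʃe] and [firoleʃɔ].
The underlying segment must be /s/; /k/, /g/ and /s/ become palato-alveolar [tʃ], [dʒ] and [ʃ] before a front vowel, yielding [ʃ] there.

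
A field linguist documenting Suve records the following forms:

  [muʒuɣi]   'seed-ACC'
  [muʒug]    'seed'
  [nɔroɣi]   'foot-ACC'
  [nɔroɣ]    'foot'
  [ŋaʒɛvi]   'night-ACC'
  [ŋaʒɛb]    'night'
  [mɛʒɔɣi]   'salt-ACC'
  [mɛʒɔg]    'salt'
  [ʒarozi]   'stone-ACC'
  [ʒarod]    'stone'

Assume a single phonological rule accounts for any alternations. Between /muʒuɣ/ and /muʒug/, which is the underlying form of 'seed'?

The stem for 'seed' ends in [ɣ] in [muʒuɣi] but [g] in [muʒug].
If /ɣ/ were underlying and a rule turned it into [g] in isolation, 'foot' would also alternate; but it has [ɣ] in both [nɔroɣi] and [nɔroɣ].
So /g/ is underlying, and a rule of intervocalic spirantization — voiced stops become fricatives between vowels — gives [ɣ].

/muʒug/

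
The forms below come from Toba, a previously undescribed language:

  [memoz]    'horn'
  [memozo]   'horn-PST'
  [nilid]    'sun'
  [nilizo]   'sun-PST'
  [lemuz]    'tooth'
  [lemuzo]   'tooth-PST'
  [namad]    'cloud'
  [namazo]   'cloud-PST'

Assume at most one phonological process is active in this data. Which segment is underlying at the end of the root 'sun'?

'sun' shows [d] ~ [z] at the end of the stem ([nilid] vs [nilizo]).
The stem 'tooth' ([lemuz], [lemuzo]) shows [z] unchanged in both environments, so [z] cannot be basic with [d] derived in isolation.
So /d/ is underlying, and a rule of intervocalic spirantization — voiced stops become fricatives between vowels — gives [z].

/d/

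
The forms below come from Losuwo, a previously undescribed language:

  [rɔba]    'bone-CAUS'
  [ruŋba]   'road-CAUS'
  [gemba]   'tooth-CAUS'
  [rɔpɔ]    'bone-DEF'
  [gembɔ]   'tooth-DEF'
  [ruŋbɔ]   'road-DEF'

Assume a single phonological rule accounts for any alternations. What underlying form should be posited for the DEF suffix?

/-pɔ/

The DEF morpheme has two allomorphs, [-bɔ] and [-pɔ].
The CAUS suffix, which begins with [b], is invariant after every stem; so [b] is not altered by any rule here.
The DEF suffix is therefore /-pɔ/ underlyingly, with post-nasal voicing: voiceless stops become voiced after a nasal.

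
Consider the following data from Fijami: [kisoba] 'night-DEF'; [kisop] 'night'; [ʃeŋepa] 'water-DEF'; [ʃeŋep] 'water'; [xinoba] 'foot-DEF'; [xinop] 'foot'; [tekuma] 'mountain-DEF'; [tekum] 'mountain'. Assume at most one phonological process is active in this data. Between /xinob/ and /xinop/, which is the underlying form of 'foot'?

/xinob/

In [xinoba] and [xinop] the final segment of 'foot' alternates: [b] ~ [p].
But 'water' keeps [p] in both environments ([ʃeŋepa], [ʃeŋep]), so there is no rule changing /p/ to [b] before the DEF suffix.
The underlying segment must be /b/; voiced obstruents become voiceless word-finally, yielding [p] there.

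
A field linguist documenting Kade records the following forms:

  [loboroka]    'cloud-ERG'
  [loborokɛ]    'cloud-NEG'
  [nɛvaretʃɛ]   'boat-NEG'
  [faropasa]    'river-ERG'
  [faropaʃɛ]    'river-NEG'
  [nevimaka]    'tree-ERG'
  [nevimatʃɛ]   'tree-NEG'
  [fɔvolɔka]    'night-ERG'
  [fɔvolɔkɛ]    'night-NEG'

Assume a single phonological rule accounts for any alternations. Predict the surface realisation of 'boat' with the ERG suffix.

[nɛvareka]

The root 'tree' surfaces as [nevimaka] and [nevimatʃɛ], with a stem-final [k] ~ [tʃ] alternation.
Compare 'cloud', with invariant [k] in [loboroka] and [loborokɛ]: an analysis with underlying /k/ and a rule producing [tʃ] before the NEG suffix would wrongly predict alternation here too.
So /tʃ/ is underlying, and a rule of depalatalization — palato-alveolar /tʃ/ and /ʃ/ become [k] and [s] when no front vowel follows — gives [k].
From [nɛvaretʃɛ] the stem 'boat' is /nɛvaretʃ/; when no front vowel follows this yields [nɛvareka].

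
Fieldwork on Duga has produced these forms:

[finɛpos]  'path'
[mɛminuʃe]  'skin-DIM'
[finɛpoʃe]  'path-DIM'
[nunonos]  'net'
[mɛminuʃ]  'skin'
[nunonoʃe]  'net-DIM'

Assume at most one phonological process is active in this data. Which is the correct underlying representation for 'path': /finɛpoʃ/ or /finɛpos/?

/finɛpos/

The stem for 'path' ends in [ʃ] in [finɛpoʃe] but [s] in [finɛpos].
The stem 'skin' ([mɛminuʃe], [mɛminuʃ]) shows [ʃ] unchanged in both environments, so [ʃ] cannot be basic with [s] derived in isolation.
The underlying segment must be /s/; /s/ becomes palato-alveolar [ʃ] before a front vowel, yielding [ʃ] there.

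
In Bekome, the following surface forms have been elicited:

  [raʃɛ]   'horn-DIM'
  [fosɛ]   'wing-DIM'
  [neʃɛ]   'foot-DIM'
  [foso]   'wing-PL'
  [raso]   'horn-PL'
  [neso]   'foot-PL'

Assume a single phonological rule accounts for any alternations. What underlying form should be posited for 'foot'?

The stem for 'foot' ends in [s] in [neso] but [ʃ] in [neʃɛ].
If /s/ were underlying and a rule turned it into [ʃ] before the DIM suffix, 'wing' would also alternate; but it has [s] in both [foso] and [fosɛ].
The alternation reflects depalatalization: palato-alveolar /ʃ/ becomes [s] when no front vowel follows. /ʃ/ is underlying.
So 'foot' = /neʃ/.

/neʃ/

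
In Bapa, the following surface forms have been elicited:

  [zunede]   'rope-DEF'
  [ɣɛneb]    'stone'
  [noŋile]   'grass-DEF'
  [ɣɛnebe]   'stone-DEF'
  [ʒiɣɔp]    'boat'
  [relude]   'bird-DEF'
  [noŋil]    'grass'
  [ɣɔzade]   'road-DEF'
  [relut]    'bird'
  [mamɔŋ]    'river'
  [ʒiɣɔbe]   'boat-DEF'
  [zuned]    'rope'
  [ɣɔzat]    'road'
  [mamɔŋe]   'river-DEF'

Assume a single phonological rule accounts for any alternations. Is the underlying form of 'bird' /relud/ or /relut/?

'bird' shows [d] ~ [t] at the end of the stem ([relude] vs [relut]).
The stem 'rope' ([zunede], [zuned]) shows [d] unchanged in both environments, so [d] cannot be basic with [t] derived in isolation.
The alternation reflects intervocalic voicing: voiceless stops become voiced between vowels. /t/ is underlying.

/relut/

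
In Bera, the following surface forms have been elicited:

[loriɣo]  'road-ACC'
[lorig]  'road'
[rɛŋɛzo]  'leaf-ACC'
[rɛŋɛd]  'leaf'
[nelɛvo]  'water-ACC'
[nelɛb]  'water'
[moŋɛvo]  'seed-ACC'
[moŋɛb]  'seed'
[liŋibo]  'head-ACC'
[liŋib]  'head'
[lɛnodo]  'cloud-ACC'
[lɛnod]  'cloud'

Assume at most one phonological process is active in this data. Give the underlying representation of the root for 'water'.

In [nelɛvo] and [nelɛb] the final segment of 'water' alternates: [v] ~ [b].
If /b/ were underlying and a rule turned it into [v] before the ACC suffix, 'head' would also alternate; but it has [b] in both [liŋibo] and [liŋib].
So /v/ is underlying, and a rule of word-final hardening — voiced fricatives become stops word-finally — gives [b].

/nelɛv/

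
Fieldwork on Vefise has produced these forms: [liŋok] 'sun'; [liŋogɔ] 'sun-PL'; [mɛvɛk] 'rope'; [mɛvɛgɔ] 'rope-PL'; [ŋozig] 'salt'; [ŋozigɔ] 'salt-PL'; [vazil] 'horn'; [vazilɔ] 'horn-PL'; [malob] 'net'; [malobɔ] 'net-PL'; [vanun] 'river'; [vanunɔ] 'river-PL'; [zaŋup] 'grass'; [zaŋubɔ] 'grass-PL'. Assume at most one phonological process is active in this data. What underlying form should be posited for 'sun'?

/liŋok/

The stem for 'sun' ends in [k] in [liŋok] but [g] in [liŋogɔ].
But 'salt' keeps [g] in both environments ([ŋozig], [ŋozigɔ]), so there is no rule changing /g/ to [k] in isolation.
The alternation reflects intervocalic voicing: voiceless stops become voiced between vowels. /k/ is underlying.
Hence 'sun' is /liŋok/ underlyingly.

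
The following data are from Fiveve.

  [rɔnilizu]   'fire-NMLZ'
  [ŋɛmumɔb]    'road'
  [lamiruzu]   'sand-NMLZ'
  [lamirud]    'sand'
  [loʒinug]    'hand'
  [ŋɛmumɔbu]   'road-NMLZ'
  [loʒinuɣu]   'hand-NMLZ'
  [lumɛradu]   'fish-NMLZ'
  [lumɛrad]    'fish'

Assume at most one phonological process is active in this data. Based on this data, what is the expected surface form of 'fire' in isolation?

The stem for 'sand' ends in [d] in [lamirud] but [z] in [lamiruzu].
Compare 'fish', with invariant [d] in [lumɛrad] and [lumɛradu]: an analysis with underlying /d/ and a rule producing [z] before the NMLZ suffix would wrongly predict alternation here too.
The alternation reflects word-final hardening: voiced fricatives become stops word-finally. /z/ is underlying.
The one attested form of 'fire', [rɔnilizu], shows underlying /rɔniliz/. Applying the same rule word-finally gives [rɔnilid].

[rɔnilid]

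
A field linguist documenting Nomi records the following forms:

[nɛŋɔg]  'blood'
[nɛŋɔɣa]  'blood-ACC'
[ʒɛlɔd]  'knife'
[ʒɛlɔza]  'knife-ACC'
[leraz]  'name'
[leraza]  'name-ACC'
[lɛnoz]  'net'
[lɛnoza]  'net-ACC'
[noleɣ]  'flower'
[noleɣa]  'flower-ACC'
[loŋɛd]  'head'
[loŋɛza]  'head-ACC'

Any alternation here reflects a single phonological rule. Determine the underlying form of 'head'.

'head' shows [d] ~ [z] at the end of the stem ([loŋɛd] vs [loŋɛza]).
If /z/ were underlying and a rule turned it into [d] in isolation, 'name' would also alternate; but it has [z] in both [leraz] and [leraza].
The alternation reflects intervocalic spirantization: voiced stops become fricatives between vowels. /d/ is underlying.
The underlying form of 'head' is therefore /loŋɛd/.

/loŋɛd/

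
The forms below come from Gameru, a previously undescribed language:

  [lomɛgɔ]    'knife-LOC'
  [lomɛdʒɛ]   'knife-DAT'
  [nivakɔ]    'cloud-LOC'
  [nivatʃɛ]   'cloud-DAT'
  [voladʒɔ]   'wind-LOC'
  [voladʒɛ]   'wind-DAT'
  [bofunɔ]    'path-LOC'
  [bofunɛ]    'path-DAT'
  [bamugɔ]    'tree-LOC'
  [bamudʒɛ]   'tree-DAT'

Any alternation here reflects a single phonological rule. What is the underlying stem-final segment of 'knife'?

/g/

In [lomɛgɔ] and [lomɛdʒɛ] the final segment of 'knife' alternates: [g] ~ [dʒ].
The stem 'wind' ([voladʒɔ], [voladʒɛ]) shows [dʒ] unchanged in both environments, so [dʒ] cannot be basic with [g] derived before the LOC suffix.
The alternation reflects palatalization before a front vowel: /k/ and /g/ become palato-alveolar [tʃ] and [dʒ] before a front vowel. /g/ is underlying.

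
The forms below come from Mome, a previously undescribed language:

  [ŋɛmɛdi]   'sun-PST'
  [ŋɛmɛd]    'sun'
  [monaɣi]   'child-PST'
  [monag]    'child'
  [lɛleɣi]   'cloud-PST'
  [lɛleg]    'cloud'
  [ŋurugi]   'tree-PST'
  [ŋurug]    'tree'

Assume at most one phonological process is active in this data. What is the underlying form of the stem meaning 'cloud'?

/lɛleɣ/

The stem for 'cloud' ends in [ɣ] in [lɛleɣi] but [g] in [lɛleg].
Compare 'tree', with invariant [g] in [ŋurugi] and [ŋurug]: an analysis with underlying /g/ and a rule producing [ɣ] before the PST suffix would wrongly predict alternation here too.
Therefore /ɣ/ is basic and [g] is derived by word-final hardening (voiced fricatives become stops word-finally).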